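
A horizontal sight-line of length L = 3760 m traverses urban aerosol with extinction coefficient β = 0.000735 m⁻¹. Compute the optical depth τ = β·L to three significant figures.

2.76

τ = β·L = 0.000735 × 3760 = 2.7636.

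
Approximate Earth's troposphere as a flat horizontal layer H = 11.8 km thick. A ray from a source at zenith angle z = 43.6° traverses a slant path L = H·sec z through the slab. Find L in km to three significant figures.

16.3 km

sec z = 1/cos 43.6° = 1.3809.
L = 11.8 × 1.3809 = 16.294 km.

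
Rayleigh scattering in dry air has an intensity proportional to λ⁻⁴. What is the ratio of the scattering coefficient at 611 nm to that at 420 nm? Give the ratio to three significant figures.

Rayleigh scattering ∝ λ⁻⁴, so the ratio of coefficients is the inverse fourth power of the wavelength ratio.
σ(611)/σ(420) = (420/611)⁴ = (0.6874)⁴ = 0.2233.

0.223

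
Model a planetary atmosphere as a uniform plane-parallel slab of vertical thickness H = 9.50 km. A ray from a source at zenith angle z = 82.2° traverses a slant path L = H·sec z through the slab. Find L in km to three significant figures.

sec z = 1/cos 82.2° = 7.3684.
L = 9.50 × 7.3684 = 69.999 km.

70.0 km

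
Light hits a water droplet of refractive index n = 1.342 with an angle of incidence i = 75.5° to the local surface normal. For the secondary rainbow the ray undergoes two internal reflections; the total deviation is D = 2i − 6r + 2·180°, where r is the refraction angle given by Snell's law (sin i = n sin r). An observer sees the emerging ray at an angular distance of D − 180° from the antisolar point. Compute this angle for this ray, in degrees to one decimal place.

sin r = sin 75.5° / 1.342 = 0.9681/1.342 = 0.7214; r = 46.17°.
D = 2·75.5° − 6·46.17° + 2·180° = 151.00° − 277.03° + 360° = 233.97°.
Angle from antisolar point = D − 180° = 53.97°.

54.0°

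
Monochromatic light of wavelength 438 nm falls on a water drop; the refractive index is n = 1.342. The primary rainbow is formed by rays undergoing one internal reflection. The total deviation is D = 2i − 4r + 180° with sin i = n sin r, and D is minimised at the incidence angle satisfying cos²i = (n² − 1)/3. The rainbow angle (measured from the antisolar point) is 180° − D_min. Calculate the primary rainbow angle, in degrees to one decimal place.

40.8°

cos²i = (1.80096 − 1)/3 = 0.26699; i = arccos(0.51671) = 58.888°.
sin r = sin 58.888°/1.342 = 0.63797; r = 39.641°.
D_min = 2·58.888° − 4·39.641° + 180° = 139.213°.
Rainbow angle = 180° − D_min = 40.787°.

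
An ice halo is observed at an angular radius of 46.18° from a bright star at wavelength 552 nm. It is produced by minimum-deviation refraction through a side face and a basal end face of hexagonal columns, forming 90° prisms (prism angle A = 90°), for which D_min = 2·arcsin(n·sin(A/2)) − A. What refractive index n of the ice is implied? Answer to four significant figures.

Rearranging: n = sin((D_min + A)/2) / sin(A/2).
(D_min + A)/2 = (46.18° + 90°)/2 = 68.090°.
n = sin 68.090° / sin 45° = 0.9278 / 0.7071 = 1.3121.

1.312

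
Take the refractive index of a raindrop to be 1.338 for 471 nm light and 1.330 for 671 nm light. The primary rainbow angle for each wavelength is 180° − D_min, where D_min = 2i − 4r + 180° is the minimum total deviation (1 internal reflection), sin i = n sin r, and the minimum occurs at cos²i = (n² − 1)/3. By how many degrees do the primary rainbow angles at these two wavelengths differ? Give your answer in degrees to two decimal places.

1.16°

At 471 nm (n = 1.338): cos²i = 0.26341 → i = 59.120°, r = 39.899°, D_min = 138.643°, rainbow angle = 41.357°.
At 671 nm (n = 1.330): cos²i = 0.25630 → i = 59.585°, r = 40.422°, D_min = 137.484°, rainbow angle = 42.516°.
Angular width = |41.357° − 42.516°| = 1.160°.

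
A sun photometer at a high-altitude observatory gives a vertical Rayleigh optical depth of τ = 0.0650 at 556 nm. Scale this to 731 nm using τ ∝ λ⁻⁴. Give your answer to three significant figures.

τ(731 nm) = τ(556 nm) × (556/731)⁴ = 0.0650 × (0.7606)⁴ = 0.0650 × 0.3347 = 0.0218.

0.0218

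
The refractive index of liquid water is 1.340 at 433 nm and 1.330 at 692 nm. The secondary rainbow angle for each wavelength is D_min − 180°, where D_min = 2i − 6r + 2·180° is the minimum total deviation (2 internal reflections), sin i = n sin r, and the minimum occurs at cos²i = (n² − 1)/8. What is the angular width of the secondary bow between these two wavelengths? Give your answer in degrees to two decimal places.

At 433 nm (n = 1.340): cos²i = 0.09945 → i = 71.618°, r = 45.088°, D_min = 232.709°, rainbow angle = 52.709°.
At 692 nm (n = 1.330): cos²i = 0.09611 → i = 71.940°, r = 45.630°, D_min = 230.101°, rainbow angle = 50.101°.
Angular width = |52.709° − 50.101°| = 2.608°.

2.61°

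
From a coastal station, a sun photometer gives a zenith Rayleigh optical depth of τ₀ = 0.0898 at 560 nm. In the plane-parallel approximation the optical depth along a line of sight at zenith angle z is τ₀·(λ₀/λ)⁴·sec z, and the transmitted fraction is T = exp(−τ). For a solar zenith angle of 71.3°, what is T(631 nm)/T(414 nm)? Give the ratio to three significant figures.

2.15

Airmass: sec 71.3° = 3.1190.
τ(631 nm) = 0.0898 × (560/631)⁴ × 3.1190 = 0.0898 × 0.6203 × 3.1190 = 0.1738.
τ(414 nm) = 0.0898 × (560/414)⁴ × 3.1190 = 0.0898 × 3.3477 × 3.1190 = 0.9377.
T(631)/T(414) = exp(τ_B − τ_A) = exp(0.7639) = 2.1467.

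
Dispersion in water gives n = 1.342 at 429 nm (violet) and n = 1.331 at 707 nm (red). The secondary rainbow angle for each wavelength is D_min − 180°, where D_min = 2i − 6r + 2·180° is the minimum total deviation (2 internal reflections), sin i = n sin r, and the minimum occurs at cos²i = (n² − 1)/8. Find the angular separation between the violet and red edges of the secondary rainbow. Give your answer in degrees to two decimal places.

At 429 nm (n = 1.342): cos²i = 0.10012 → i = 71.554°, r = 44.981°, D_min = 233.222°, rainbow angle = 53.222°.
At 707 nm (n = 1.331): cos²i = 0.09645 → i = 71.907°, r = 45.575°, D_min = 230.365°, rainbow angle = 50.365°.
Angular width = |53.222° − 50.365°| = 2.857°.

2.86°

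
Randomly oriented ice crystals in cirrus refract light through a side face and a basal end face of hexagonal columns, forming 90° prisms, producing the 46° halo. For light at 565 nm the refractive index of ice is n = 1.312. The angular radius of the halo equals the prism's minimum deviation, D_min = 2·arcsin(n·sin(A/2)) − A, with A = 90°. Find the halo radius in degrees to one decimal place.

46.2°

n·sin(A/2) = 1.312 × sin 45° = 1.312 × 0.7071 = 0.9277.
D_min = 2·arcsin(0.9277) − 90° = 2 × 68.083° − 90° = 46.166°.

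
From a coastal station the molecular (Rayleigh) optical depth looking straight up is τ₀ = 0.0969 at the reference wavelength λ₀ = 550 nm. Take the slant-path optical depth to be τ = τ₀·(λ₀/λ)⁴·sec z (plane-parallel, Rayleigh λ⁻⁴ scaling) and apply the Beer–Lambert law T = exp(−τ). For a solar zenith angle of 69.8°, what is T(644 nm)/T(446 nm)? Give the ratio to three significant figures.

1.65

Airmass: sec 69.8° = 2.8960.
τ(644 nm) = 0.0969 × (550/644)⁴ × 2.8960 = 0.0969 × 0.5320 × 2.8960 = 0.1493.
τ(446 nm) = 0.0969 × (550/446)⁴ × 2.8960 = 0.0969 × 2.3127 × 2.8960 = 0.6490.
T(644)/T(446) = exp(τ_B − τ_A) = exp(0.4997) = 1.6482.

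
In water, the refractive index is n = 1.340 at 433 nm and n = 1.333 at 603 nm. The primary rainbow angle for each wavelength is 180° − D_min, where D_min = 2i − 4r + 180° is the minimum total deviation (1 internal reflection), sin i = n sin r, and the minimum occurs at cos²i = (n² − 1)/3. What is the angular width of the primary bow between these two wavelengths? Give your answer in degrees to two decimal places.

1.01°

At 433 nm (n = 1.340): cos²i = 0.26520 → i = 59.004°, r = 39.770°, D_min = 138.929°, rainbow angle = 41.071°.
At 603 nm (n = 1.333): cos²i = 0.25896 → i = 59.410°, r = 40.225°, D_min = 137.922°, rainbow angle = 42.078°.
Angular width = |41.071° − 42.078°| = 1.007°.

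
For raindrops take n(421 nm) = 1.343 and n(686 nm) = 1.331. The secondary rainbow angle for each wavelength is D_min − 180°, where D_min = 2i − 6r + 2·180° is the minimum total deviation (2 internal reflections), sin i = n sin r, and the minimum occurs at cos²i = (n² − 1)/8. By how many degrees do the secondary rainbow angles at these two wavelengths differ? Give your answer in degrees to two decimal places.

At 421 nm (n = 1.343): cos²i = 0.10046 → i = 71.522°, r = 44.928°, D_min = 233.478°, rainbow angle = 53.478°.
At 686 nm (n = 1.331): cos²i = 0.09645 → i = 71.907°, r = 45.575°, D_min = 230.365°, rainbow angle = 50.365°.
Angular width = |53.478° − 50.365°| = 3.113°.

3.11°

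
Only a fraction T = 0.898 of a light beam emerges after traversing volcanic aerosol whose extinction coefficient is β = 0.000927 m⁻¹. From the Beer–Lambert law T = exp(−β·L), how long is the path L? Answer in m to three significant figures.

116 m

Beer–Lambert: T = exp(−βL) ⇒ L = −ln(T)/β = −ln(0.898)/0.000927 = 0.1076/0.000927 = 116.1 m.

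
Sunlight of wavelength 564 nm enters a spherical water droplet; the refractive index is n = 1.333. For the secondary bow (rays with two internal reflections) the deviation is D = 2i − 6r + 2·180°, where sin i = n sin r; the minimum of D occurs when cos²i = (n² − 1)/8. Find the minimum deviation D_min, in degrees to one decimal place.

cos²i = (1.77689 − 1)/8 = 0.09711; i = arccos(0.31163) = 71.843°.
sin r = sin 71.843°/1.333 = 0.71283; r = 45.466°.
D_min = 2·71.843° − 6·45.466° + 360° = 230.891°.

230.9°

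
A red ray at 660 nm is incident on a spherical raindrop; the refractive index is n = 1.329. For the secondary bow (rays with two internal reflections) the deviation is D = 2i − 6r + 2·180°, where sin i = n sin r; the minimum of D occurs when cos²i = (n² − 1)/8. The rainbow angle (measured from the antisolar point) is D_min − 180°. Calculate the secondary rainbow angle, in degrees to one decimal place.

cos²i = (1.76624 − 1)/8 = 0.09578; i = arccos(0.30948) = 71.972°.
sin r = sin 71.972°/1.329 = 0.71550; r = 45.685°.
D_min = 2·71.972° − 6·45.685° + 360° = 229.837°.
Rainbow angle = D_min − 180° = 49.837°.

49.8°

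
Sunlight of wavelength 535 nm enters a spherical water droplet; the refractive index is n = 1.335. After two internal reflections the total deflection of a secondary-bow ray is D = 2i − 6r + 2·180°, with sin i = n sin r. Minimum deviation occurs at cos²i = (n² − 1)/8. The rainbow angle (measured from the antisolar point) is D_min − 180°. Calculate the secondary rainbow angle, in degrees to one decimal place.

cos²i = (1.78222 − 1)/8 = 0.09778; i = arccos(0.31269) = 71.778°.
sin r = sin 71.778°/1.335 = 0.71150; r = 45.357°.
D_min = 2·71.778° − 6·45.357° + 360° = 231.414°.
Rainbow angle = D_min − 180° = 51.414°.

51.4°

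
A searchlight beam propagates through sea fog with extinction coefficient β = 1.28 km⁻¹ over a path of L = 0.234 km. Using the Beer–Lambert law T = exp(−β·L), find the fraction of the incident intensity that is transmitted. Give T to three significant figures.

0.741

τ = β·L = 1.28 × 0.234 = 0.2995.
T = exp(−0.2995) = 0.7412.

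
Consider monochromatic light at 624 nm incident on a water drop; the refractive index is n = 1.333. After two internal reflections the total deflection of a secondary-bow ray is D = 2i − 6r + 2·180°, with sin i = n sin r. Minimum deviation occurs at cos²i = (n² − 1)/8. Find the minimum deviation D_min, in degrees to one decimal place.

cos²i = (1.77689 − 1)/8 = 0.09711; i = arccos(0.31163) = 71.843°.
sin r = sin 71.843°/1.333 = 0.71283; r = 45.466°.
D_min = 2·71.843° − 6·45.466° + 360° = 230.891°.

230.9°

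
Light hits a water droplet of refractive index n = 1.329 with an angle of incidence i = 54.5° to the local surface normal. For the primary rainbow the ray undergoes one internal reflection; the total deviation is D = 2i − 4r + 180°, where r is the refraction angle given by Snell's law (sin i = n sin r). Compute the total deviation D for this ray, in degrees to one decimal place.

137.9°

sin r = sin 54.5° / 1.329 = 0.8141/1.329 = 0.6126; r = 37.78°.
D = 2·54.5° − 4·37.78° + 180° = 109.00° − 151.10° + 180° = 137.90°.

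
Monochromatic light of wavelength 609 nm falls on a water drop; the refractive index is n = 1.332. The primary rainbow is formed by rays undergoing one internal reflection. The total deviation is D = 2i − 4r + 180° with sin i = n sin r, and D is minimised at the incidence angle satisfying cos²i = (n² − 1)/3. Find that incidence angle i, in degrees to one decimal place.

cos²i = (1.332² − 1)/3 = (1.77422 − 1)/3 = 0.25807.
cos i = 0.50801, so i = 59.469°.

59.5°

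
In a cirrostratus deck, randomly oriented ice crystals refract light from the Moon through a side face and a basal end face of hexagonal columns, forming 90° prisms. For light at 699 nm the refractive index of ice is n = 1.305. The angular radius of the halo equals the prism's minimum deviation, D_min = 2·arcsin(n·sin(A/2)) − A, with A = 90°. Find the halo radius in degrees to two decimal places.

n·sin(A/2) = 1.305 × sin 45° = 1.305 × 0.7071 = 0.9228.
D_min = 2·arcsin(0.9228) − 90° = 2 × 67.335° − 90° = 44.670°.

44.67°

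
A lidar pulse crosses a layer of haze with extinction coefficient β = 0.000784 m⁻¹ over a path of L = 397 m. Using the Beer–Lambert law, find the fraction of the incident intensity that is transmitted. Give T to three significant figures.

0.733

τ = β·L = 0.000784 × 397 = 0.3112.
T = exp(−0.3112) = 0.7325.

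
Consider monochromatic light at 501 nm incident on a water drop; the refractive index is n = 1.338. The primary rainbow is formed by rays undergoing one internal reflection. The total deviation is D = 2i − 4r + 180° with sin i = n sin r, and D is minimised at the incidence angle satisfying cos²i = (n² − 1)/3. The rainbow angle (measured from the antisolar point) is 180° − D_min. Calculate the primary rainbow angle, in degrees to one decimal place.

41.4°

cos²i = (1.79024 − 1)/3 = 0.26341; i = arccos(0.51324) = 59.120°.
sin r = sin 59.120°/1.338 = 0.64144; r = 39.899°.
D_min = 2·59.120° − 4·39.899° + 180° = 138.643°.
Rainbow angle = 180° − D_min = 41.357°.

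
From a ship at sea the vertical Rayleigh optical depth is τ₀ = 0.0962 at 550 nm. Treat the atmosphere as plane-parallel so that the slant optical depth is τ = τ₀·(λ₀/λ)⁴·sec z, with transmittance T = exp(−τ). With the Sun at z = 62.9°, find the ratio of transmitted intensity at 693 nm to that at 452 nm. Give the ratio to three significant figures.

Airmass: sec 62.9° = 2.1952.
τ(693 nm) = 0.0962 × (550/693)⁴ × 2.1952 = 0.0962 × 0.3968 × 2.1952 = 0.0838.
τ(452 nm) = 0.0962 × (550/452)⁴ × 2.1952 = 0.0962 × 2.1923 × 2.1952 = 0.4630.
T(693)/T(452) = exp(τ_B − τ_A) = exp(0.3792) = 1.4611.

1.46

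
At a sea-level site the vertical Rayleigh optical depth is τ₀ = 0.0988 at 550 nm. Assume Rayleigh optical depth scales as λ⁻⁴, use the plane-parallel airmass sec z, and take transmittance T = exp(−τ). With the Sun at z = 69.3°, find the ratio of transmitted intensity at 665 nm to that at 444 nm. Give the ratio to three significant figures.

Airmass: sec 69.3° = 2.8291.
τ(665 nm) = 0.0988 × (550/665)⁴ × 2.8291 = 0.0988 × 0.4679 × 2.8291 = 0.1308.
τ(444 nm) = 0.0988 × (550/444)⁴ × 2.8291 = 0.0988 × 2.3546 × 2.8291 = 0.6581.
T(665)/T(444) = exp(τ_B − τ_A) = exp(0.5274) = 1.6944.

1.69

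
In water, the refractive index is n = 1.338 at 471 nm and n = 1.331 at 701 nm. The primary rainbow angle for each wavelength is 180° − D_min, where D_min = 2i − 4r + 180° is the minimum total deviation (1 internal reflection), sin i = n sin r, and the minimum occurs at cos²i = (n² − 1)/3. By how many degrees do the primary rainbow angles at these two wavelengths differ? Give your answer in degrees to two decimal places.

1.01°

At 471 nm (n = 1.338): cos²i = 0.26341 → i = 59.120°, r = 39.899°, D_min = 138.643°, rainbow angle = 41.357°.
At 701 nm (n = 1.331): cos²i = 0.25719 → i = 59.527°, r = 40.356°, D_min = 137.630°, rainbow angle = 42.370°.
Angular width = |41.357° − 42.370°| = 1.013°.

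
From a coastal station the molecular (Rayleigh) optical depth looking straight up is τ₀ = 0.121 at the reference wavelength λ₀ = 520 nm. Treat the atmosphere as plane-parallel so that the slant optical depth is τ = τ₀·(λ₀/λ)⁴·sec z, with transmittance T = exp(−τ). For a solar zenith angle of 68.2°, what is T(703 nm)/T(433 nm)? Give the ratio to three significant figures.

1.79

Airmass: sec 68.2° = 2.6927.
τ(703 nm) = 0.121 × (520/703)⁴ × 2.6927 = 0.121 × 0.2994 × 2.6927 = 0.0975.
τ(433 nm) = 0.121 × (520/433)⁴ × 2.6927 = 0.121 × 2.0800 × 2.6927 = 0.6777.
T(703)/T(433) = exp(τ_B − τ_A) = exp(0.5802) = 1.7863.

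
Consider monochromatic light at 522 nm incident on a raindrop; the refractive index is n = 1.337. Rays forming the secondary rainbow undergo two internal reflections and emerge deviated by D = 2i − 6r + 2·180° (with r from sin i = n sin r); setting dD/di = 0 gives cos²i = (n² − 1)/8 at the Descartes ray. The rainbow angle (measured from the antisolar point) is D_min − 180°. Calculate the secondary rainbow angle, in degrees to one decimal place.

cos²i = (1.78757 − 1)/8 = 0.09845; i = arccos(0.31376) = 71.714°.
sin r = sin 71.714°/1.337 = 0.71017; r = 45.249°.
D_min = 2·71.714° − 6·45.249° + 360° = 231.934°.
Rainbow angle = D_min − 180° = 51.934°.

51.9°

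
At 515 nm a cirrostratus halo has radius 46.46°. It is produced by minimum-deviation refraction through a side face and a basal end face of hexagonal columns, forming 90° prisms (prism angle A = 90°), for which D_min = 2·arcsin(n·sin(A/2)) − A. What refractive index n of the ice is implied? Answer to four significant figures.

Rearranging: n = sin((D_min + A)/2) / sin(A/2).
(D_min + A)/2 = (46.46° + 90°)/2 = 68.230°.
n = sin 68.230° / sin 45° = 0.9287 / 0.7071 = 1.3134.

1.313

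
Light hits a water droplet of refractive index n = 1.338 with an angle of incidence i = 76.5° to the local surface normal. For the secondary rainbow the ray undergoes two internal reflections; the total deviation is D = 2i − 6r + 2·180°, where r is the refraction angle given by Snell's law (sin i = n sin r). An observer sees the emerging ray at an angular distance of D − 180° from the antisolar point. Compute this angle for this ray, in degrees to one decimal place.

sin r = sin 76.5° / 1.338 = 0.9724/1.338 = 0.7267; r = 46.61°.
D = 2·76.5° − 6·46.61° + 2·180° = 153.00° − 279.68° + 360° = 233.32°.
Angle from antisolar point = D − 180° = 53.32°.

53.3°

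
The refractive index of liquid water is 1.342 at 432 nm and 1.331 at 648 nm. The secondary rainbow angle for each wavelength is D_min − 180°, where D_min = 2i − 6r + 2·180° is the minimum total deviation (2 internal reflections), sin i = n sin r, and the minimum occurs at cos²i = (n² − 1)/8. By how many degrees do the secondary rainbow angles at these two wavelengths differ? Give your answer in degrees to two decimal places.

At 432 nm (n = 1.342): cos²i = 0.10012 → i = 71.554°, r = 44.981°, D_min = 233.222°, rainbow angle = 53.222°.
At 648 nm (n = 1.331): cos²i = 0.09645 → i = 71.907°, r = 45.575°, D_min = 230.365°, rainbow angle = 50.365°.
Angular width = |53.222° − 50.365°| = 2.857°.

2.86°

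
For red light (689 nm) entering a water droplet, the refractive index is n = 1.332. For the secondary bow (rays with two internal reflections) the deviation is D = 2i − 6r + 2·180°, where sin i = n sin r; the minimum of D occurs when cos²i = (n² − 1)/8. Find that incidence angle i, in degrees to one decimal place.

cos²i = (1.332² − 1)/8 = (1.77422 − 1)/8 = 0.09678.
cos i = 0.31109, so i = 71.875°.

71.9°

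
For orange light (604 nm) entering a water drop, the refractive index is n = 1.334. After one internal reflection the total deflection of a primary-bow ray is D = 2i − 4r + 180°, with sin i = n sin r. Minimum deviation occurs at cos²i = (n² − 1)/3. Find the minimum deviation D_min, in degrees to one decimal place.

138.1°

cos²i = (1.77956 − 1)/3 = 0.25985; i = arccos(0.50976) = 59.352°.
sin r = sin 59.352°/1.334 = 0.64492; r = 40.159°.
D_min = 2·59.352° − 4·40.159° + 180° = 138.067°.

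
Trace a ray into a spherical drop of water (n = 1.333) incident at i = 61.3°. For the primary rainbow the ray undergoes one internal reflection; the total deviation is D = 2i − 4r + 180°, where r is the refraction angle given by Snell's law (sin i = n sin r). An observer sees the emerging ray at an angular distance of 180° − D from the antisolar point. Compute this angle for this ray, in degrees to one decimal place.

sin r = sin 61.3° / 1.333 = 0.8771/1.333 = 0.6580; r = 41.15°.
D = 2·61.3° − 4·41.15° + 180° = 122.60° − 164.60° + 180° = 138.00°.
Angle from antisolar point = 180° − D = 42.00°.

42.0°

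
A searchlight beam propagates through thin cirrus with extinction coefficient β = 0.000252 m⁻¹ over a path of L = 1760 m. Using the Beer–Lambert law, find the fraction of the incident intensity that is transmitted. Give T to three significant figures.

τ = β·L = 0.000252 × 1760 = 0.4435.
T = exp(−0.4435) = 0.6418.

0.642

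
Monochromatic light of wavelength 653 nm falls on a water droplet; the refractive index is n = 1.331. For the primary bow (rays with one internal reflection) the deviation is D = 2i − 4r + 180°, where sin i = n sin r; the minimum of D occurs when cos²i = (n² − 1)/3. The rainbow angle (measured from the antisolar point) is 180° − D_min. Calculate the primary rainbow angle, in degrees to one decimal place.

cos²i = (1.77156 − 1)/3 = 0.25719; i = arccos(0.50714) = 59.527°.
sin r = sin 59.527°/1.331 = 0.64753; r = 40.356°.
D_min = 2·59.527° − 4·40.356° + 180° = 137.630°.
Rainbow angle = 180° − D_min = 42.370°.

42.4°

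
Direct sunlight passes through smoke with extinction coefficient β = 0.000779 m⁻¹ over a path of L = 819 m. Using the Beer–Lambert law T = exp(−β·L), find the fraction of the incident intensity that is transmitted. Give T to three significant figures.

τ = β·L = 0.000779 × 819 = 0.6380.
T = exp(−0.6380) = 0.5283.

0.528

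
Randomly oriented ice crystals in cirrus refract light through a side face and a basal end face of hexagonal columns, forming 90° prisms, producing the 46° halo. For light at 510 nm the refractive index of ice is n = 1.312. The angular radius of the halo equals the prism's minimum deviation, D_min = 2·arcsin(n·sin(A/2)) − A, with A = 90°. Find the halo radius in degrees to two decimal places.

46.17°

n·sin(A/2) = 1.312 × sin 45° = 1.312 × 0.7071 = 0.9277.
D_min = 2·arcsin(0.9277) − 90° = 2 × 68.083° − 90° = 46.166°.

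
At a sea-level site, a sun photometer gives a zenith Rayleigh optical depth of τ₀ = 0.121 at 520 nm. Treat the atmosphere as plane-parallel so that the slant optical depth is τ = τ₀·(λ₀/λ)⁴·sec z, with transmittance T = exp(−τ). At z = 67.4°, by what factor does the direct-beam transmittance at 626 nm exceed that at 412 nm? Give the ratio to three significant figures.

1.91

Airmass: sec 67.4° = 2.6022.
τ(626 nm) = 0.121 × (520/626)⁴ × 2.6022 = 0.121 × 0.4761 × 2.6022 = 0.1499.
τ(412 nm) = 0.121 × (520/412)⁴ × 2.6022 = 0.121 × 2.5376 × 2.6022 = 0.7990.
T(626)/T(412) = exp(τ_B − τ_A) = exp(0.6491) = 1.9138.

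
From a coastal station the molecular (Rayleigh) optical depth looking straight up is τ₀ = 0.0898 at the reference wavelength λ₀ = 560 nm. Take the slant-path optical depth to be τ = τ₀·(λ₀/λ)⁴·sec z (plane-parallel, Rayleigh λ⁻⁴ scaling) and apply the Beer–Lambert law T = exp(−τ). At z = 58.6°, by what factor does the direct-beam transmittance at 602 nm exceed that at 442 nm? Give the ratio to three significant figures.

1.37

Airmass: sec 58.6° = 1.9194.
τ(602 nm) = 0.0898 × (560/602)⁴ × 1.9194 = 0.0898 × 0.7488 × 1.9194 = 0.1291.
τ(442 nm) = 0.0898 × (560/442)⁴ × 1.9194 = 0.0898 × 2.5767 × 1.9194 = 0.4441.
T(602)/T(442) = exp(τ_B − τ_A) = exp(0.3151) = 1.3703.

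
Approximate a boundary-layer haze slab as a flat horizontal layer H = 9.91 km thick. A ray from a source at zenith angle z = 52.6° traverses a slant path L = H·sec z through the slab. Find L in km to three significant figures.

16.3 km

sec z = 1/cos 52.6° = 1.6464.
L = 9.91 × 1.6464 = 16.316 km.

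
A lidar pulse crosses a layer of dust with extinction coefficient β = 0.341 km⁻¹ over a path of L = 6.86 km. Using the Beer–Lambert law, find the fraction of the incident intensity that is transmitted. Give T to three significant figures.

τ = β·L = 0.341 × 6.86 = 2.3393.
T = exp(−2.3393) = 0.0964.

0.0964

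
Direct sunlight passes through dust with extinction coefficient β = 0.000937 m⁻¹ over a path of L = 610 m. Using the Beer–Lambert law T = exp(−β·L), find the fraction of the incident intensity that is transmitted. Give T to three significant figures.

0.565

τ = β·L = 0.000937 × 610 = 0.5716.
T = exp(−0.5716) = 0.5646.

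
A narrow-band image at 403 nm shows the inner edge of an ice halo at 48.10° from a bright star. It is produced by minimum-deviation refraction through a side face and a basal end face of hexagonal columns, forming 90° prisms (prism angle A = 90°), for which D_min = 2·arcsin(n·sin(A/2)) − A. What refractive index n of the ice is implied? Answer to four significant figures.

1.321

Rearranging: n = sin((D_min + A)/2) / sin(A/2).
(D_min + A)/2 = (48.10° + 90°)/2 = 69.050°.
n = sin 69.050° / sin 45° = 0.9339 / 0.7071 = 1.3207.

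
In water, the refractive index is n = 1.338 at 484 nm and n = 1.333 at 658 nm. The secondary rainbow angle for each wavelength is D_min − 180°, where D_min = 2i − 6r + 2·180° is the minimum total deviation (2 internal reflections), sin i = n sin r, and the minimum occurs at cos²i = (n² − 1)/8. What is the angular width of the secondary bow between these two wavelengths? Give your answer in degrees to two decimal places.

At 484 nm (n = 1.338): cos²i = 0.09878 → i = 71.682°, r = 45.195°, D_min = 232.193°, rainbow angle = 52.193°.
At 658 nm (n = 1.333): cos²i = 0.09711 → i = 71.843°, r = 45.466°, D_min = 230.891°, rainbow angle = 50.891°.
Angular width = |52.193° − 50.891°| = 1.302°.

1.30°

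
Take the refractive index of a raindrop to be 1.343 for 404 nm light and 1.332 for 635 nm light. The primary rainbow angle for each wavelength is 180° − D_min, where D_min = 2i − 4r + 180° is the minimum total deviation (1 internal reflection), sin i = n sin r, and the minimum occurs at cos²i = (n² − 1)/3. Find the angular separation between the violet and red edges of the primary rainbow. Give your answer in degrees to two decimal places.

At 404 nm (n = 1.343): cos²i = 0.26788 → i = 58.830°, r = 39.577°, D_min = 139.354°, rainbow angle = 40.646°.
At 635 nm (n = 1.332): cos²i = 0.25807 → i = 59.469°, r = 40.290°, D_min = 137.776°, rainbow angle = 42.224°.
Angular width = |40.646° − 42.224°| = 1.578°.

1.58°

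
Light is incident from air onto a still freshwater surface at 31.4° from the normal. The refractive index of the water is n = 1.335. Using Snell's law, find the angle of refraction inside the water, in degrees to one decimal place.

23.0°

Snell: sin θ_r = sin θ_i / n = sin 31.4° / 1.335 = 0.5210 / 1.335 = 0.3903.
θ_r = arcsin(0.3903) = 22.97°.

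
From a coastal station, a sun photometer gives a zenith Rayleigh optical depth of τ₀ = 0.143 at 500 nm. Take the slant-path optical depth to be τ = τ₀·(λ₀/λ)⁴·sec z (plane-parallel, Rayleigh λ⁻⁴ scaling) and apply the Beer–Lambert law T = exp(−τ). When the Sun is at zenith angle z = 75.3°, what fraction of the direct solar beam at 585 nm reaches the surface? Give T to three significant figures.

sec 75.3° = 3.9408.
τ = 0.143 × (500/585)⁴ × 3.9408 = 0.143 × 0.5337 × 3.9408 = 0.3007.
T = exp(−0.3007) = 0.7403.

0.740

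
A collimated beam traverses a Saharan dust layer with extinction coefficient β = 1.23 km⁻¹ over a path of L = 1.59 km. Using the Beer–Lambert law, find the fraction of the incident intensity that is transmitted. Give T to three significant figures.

0.141

τ = β·L = 1.23 × 1.59 = 1.9557.
T = exp(−1.9557) = 0.1415.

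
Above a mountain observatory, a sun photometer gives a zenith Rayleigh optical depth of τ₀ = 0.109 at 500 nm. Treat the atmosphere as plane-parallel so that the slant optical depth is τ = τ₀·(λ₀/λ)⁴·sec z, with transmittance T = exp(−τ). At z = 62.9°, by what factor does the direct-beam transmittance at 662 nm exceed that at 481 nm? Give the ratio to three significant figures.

Airmass: sec 62.9° = 2.1952.
τ(662 nm) = 0.109 × (500/662)⁴ × 2.1952 = 0.109 × 0.3254 × 2.1952 = 0.0779.
τ(481 nm) = 0.109 × (500/481)⁴ × 2.1952 = 0.109 × 1.1676 × 2.1952 = 0.2794.
T(662)/T(481) = exp(τ_B − τ_A) = exp(0.2015) = 1.2233.

1.22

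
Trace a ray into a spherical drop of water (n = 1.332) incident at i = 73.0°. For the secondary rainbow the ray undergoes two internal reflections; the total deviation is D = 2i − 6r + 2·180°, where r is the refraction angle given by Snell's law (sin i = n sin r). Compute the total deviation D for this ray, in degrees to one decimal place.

sin r = sin 73.0° / 1.332 = 0.9563/1.332 = 0.7179; r = 45.89°.
D = 2·73.0° − 6·45.89° + 2·180° = 146.00° − 275.31° + 360° = 230.69°.

230.7°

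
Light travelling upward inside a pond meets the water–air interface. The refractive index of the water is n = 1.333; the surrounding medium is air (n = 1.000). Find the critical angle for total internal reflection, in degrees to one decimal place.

48.6°

sin θ_c = n_air / n = 1.000 / 1.333 = 0.7502.
θ_c = arcsin(0.7502) = 48.61°.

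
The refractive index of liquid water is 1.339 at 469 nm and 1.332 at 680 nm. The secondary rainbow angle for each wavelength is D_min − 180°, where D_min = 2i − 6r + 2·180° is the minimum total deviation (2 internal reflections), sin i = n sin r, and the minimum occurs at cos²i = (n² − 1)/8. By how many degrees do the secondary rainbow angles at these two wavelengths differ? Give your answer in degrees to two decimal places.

At 469 nm (n = 1.339): cos²i = 0.09912 → i = 71.650°, r = 45.141°, D_min = 232.451°, rainbow angle = 52.451°.
At 680 nm (n = 1.332): cos²i = 0.09678 → i = 71.875°, r = 45.520°, D_min = 230.628°, rainbow angle = 50.628°.
Angular width = |52.451° − 50.628°| = 1.823°.

1.82°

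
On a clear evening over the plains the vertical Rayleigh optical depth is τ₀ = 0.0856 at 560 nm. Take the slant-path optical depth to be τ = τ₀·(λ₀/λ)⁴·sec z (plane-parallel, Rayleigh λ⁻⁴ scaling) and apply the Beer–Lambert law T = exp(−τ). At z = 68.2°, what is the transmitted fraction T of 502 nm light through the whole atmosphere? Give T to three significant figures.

sec 68.2° = 2.6927.
τ = 0.0856 × (560/502)⁴ × 2.6927 = 0.0856 × 1.5486 × 2.6927 = 0.3569.
T = exp(−0.3569) = 0.6998.

0.700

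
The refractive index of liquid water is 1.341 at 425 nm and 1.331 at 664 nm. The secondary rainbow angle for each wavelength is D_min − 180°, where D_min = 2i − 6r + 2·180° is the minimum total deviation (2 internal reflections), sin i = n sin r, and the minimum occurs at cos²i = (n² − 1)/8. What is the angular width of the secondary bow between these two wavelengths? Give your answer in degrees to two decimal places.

2.60°

At 425 nm (n = 1.341): cos²i = 0.09979 → i = 71.586°, r = 45.034°, D_min = 232.966°, rainbow angle = 52.966°.
At 664 nm (n = 1.331): cos²i = 0.09645 → i = 71.907°, r = 45.575°, D_min = 230.365°, rainbow angle = 50.365°.
Angular width = |52.966° − 50.365°| = 2.601°.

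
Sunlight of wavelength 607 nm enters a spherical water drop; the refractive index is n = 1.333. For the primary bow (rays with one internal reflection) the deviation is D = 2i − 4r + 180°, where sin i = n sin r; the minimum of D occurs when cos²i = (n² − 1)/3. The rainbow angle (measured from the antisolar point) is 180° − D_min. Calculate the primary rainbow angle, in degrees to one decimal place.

cos²i = (1.77689 − 1)/3 = 0.25896; i = arccos(0.50888) = 59.410°.
sin r = sin 59.410°/1.333 = 0.64579; r = 40.225°.
D_min = 2·59.410° − 4·40.225° + 180° = 137.922°.
Rainbow angle = 180° − D_min = 42.078°.

42.1°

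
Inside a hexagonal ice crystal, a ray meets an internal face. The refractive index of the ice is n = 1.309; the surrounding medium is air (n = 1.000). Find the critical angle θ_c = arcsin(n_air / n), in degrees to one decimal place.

sin θ_c = n_air / n = 1.000 / 1.309 = 0.7639.
θ_c = arcsin(0.7639) = 49.81°.

49.8°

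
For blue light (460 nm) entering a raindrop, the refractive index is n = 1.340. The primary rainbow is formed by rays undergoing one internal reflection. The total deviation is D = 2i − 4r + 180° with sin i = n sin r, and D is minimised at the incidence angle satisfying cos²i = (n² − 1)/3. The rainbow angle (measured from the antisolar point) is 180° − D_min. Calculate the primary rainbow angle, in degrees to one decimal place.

cos²i = (1.79560 − 1)/3 = 0.26520; i = arccos(0.51498) = 59.004°.
sin r = sin 59.004°/1.340 = 0.63971; r = 39.770°.
D_min = 2·59.004° − 4·39.770° + 180° = 138.929°.
Rainbow angle = 180° − D_min = 41.071°.

41.1°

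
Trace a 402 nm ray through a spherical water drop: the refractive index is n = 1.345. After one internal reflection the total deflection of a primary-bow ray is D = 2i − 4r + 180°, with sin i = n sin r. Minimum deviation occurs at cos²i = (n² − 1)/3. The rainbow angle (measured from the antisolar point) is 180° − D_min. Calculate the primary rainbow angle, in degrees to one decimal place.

cos²i = (1.80902 − 1)/3 = 0.26967; i = arccos(0.51930) = 58.715°.
sin r = sin 58.715°/1.345 = 0.63538; r = 39.448°.
D_min = 2·58.715° − 4·39.448° + 180° = 139.635°.
Rainbow angle = 180° − D_min = 40.365°.

40.4°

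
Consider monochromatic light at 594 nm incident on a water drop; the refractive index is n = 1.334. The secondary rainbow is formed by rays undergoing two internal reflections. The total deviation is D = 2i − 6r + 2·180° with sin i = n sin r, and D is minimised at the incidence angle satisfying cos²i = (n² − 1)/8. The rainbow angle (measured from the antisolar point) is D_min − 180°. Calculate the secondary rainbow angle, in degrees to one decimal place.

51.2°

cos²i = (1.77956 − 1)/8 = 0.09744; i = arccos(0.31216) = 71.810°.
sin r = sin 71.810°/1.334 = 0.71217; r = 45.411°.
D_min = 2·71.810° − 6·45.411° + 360° = 231.153°.
Rainbow angle = D_min − 180° = 51.153°.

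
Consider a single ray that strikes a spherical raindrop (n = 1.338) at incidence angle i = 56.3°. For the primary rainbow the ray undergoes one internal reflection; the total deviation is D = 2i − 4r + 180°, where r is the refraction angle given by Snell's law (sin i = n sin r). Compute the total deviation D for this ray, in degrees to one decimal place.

sin r = sin 56.3° / 1.338 = 0.8320/1.338 = 0.6218; r = 38.45°.
D = 2·56.3° − 4·38.45° + 180° = 112.60° − 153.79° + 180° = 138.81°.

138.8°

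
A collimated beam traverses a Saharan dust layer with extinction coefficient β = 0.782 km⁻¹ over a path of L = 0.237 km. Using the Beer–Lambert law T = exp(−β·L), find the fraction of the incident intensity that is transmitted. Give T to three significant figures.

τ = β·L = 0.782 × 0.237 = 0.1853.
T = exp(−0.1853) = 0.8308.

0.831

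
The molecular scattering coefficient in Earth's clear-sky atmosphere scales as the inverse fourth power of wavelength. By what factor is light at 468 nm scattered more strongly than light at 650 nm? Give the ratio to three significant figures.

3.72

Rayleigh scattering ∝ λ⁻⁴, so the ratio of coefficients is the inverse fourth power of the wavelength ratio.
σ(468)/σ(650) = (650/468)⁴ = (1.3889)⁴ = 3.721.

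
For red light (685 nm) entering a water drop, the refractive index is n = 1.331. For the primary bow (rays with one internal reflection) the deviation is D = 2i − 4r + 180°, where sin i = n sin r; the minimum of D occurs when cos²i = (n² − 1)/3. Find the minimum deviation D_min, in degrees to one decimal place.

137.6°

cos²i = (1.77156 − 1)/3 = 0.25719; i = arccos(0.50714) = 59.527°.
sin r = sin 59.527°/1.331 = 0.64753; r = 40.356°.
D_min = 2·59.527° − 4·40.356° + 180° = 137.630°.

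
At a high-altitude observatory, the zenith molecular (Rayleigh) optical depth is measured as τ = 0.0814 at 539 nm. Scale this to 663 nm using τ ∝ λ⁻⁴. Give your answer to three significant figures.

0.0356

τ(663 nm) = τ(539 nm) × (539/663)⁴ = 0.0814 × (0.8130)⁴ = 0.0814 × 0.4368 = 0.0356.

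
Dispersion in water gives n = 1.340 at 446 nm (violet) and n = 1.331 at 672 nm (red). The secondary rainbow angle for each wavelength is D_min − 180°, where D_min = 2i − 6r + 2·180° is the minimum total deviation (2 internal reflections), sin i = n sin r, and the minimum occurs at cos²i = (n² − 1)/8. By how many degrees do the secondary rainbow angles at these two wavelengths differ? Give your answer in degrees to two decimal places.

2.34°

At 446 nm (n = 1.340): cos²i = 0.09945 → i = 71.618°, r = 45.088°, D_min = 232.709°, rainbow angle = 52.709°.
At 672 nm (n = 1.331): cos²i = 0.09645 → i = 71.907°, r = 45.575°, D_min = 230.365°, rainbow angle = 50.365°.
Angular width = |52.709° − 50.365°| = 2.344°.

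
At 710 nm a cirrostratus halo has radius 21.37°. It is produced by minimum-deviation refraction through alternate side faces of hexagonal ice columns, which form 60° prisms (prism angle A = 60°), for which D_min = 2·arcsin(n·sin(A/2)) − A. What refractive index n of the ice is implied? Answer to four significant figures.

Rearranging: n = sin((D_min + A)/2) / sin(A/2).
(D_min + A)/2 = (21.37° + 60°)/2 = 40.685°.
n = sin 40.685° / sin 30° = 0.6519 / 0.5000 = 1.3038.

1.304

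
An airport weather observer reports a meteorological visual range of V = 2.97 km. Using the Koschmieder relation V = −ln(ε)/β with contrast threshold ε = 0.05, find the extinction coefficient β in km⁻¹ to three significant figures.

β = −ln(0.05) / V = 2.996 / 2.97 = 1.0087 km⁻¹.

1.01 km⁻¹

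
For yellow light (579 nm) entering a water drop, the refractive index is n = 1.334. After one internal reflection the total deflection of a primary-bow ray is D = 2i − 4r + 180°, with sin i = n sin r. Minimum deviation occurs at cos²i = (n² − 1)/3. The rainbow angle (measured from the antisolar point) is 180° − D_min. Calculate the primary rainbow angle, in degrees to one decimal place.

41.9°

cos²i = (1.77956 − 1)/3 = 0.25985; i = arccos(0.50976) = 59.352°.
sin r = sin 59.352°/1.334 = 0.64492; r = 40.159°.
D_min = 2·59.352° − 4·40.159° + 180° = 138.067°.
Rainbow angle = 180° − D_min = 41.933°.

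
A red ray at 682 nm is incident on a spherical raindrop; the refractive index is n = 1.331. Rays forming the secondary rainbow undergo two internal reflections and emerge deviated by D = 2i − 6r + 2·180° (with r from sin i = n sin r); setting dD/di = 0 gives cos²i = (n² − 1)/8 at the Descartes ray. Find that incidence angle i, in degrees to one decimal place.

71.9°

cos²i = (1.331² − 1)/8 = (1.77156 − 1)/8 = 0.09645.
cos i = 0.31056, so i = 71.907°.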